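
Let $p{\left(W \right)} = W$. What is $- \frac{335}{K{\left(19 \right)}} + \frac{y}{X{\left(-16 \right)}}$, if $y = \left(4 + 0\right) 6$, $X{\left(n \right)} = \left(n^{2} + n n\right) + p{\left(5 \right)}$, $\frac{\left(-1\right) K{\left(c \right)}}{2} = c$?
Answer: $\frac{174107}{19646} \approx 8.8622$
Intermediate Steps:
$K{\left(c \right)} = - 2 c$
$X{\left(n \right)} = 5 + 2 n^{2}$ ($X{\left(n \right)} = \left(n^{2} + n n\right) + 5 = \left(n^{2} + n^{2}\right) + 5 = 2 n^{2} + 5 = 5 + 2 n^{2}$)
$y = 24$ ($y = 4 \cdot 6 = 24$)
$- \frac{335}{K{\left(19 \right)}} + \frac{y}{X{\left(-16 \right)}} = - \frac{335}{\left(-2\right) 19} + \frac{24}{5 + 2 \left(-16\right)^{2}} = - \frac{335}{-38} + \frac{24}{5 + 2 \cdot 256} = \left(-335\right) \left(- \frac{1}{38}\right) + \frac{24}{5 + 512} = \frac{335}{38} + \frac{24}{517} = \frac{174107}{19646}$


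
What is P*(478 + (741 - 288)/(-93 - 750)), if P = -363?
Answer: -48702621/281 ≈ -1.7332e+5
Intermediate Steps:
P*(478 + (741 - 288)/(-93 - 750)) = -363*(478 + (741 - 288)/(-93 - 750)) = -363*(478 + 453/(-843)) = -363*(478 + 453*(-1/843)) = -363*(478 - 151/281) = -363*134167/281 = -48702621/281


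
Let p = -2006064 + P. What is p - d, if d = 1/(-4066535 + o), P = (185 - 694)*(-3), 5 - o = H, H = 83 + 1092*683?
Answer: -9646732081112/4812449 ≈ -2.0045e+6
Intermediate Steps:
H = 745919 (H = 83 + 745836 = 745919)
o = -745914 (o = 5 - 1*745919 = 5 - 745919 = -745914)
P = 1527 (P = -509*(-3) = 1527)
d = -1/4812449 (d = 1/(-4066535 - 745914) = 1/(-4812449) = -1/4812449 ≈ -2.0779e-7)
p = -2004537 (p = -2006064 + 1527 = -2004537)
p - d = -2004537 - 1*(-1/4812449) = -2004537 + 1/4812449 = -9646732081112/4812449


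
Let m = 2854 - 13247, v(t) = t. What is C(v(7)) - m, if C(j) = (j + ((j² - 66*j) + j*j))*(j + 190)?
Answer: -59936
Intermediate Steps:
m = -10393
C(j) = (190 + j)*(-65*j + 2*j²) (C(j) = (j + ((j² - 66*j) + j²))*(190 + j) = (j + (-66*j + 2*j²))*(190 + j) = (-65*j + 2*j²)*(190 + j) = (190 + j)*(-65*j + 2*j²))
C(v(7)) - m = 7*(-12350 + 2*7² + 315*7) - 1*(-10393) = 7*(-12350 + 2*49 + 2205) + 10393 = 7*(-12350 + 98 + 2205) + 10393 = 7*(-10047) + 10393 = -70329 + 10393 = -59936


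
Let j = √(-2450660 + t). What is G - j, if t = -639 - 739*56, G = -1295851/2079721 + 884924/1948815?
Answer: -684978840361/4052991480615 - I*√2492683 ≈ -0.16901 - 1578.8*I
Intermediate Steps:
G = -684978840361/4052991480615 (G = -1295851*1/2079721 + 884924*(1/1948815) = -1295851/2079721 + 884924/1948815 = -684978840361/4052991480615 ≈ -0.16901)
t = -42023 (t = -639 - 41384 = -42023)
j = I*√2492683 (j = √(-2450660 - 42023) = √(-2492683) = I*√2492683 ≈ 1578.8*I)
G - j = -684978840361/4052991480615 - I*√2492683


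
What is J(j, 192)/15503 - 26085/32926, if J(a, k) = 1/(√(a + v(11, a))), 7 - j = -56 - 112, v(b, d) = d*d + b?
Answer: -26085/32926 + √30811/477662933 ≈ -0.79223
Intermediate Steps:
v(b, d) = b + d² (v(b, d) = d² + b = b + d²)
j = 175 (j = 7 - (-56 - 112) = 7 - 1*(-168) = 7 + 168 = 175)
J(a, k) = (11 + a + a²)^(-½) (J(a, k) = 1/(√(a + (11 + a²))) = 1/(√(11 + a + a²)) = (11 + a + a²)^(-½))
J(j, 192)/15503 - 26085/32926 = 1/(√(11 + 175 + 175²)*15503) - 26085/32926 = (1/15503)/√(11 + 175 + 30625) - 26085*1/32926 = (1/15503)/√30811 - 26085/32926 = (√30811/30811)*(1/15503) - 26085/32926 = √30811/477662933 - 26085/32926 = -26085/32926 + √30811/477662933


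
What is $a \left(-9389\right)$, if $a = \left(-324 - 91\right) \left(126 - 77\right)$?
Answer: $190925315$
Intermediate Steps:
$a = -20335$ ($a = \left(-415\right) 49 = -20335$)
$a \left(-9389\right) = \left(-20335\right) \left(-9389\right) = 190925315$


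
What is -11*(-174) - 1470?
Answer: 444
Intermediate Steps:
-11*(-174) - 1470 = 1914 - 1470 = 444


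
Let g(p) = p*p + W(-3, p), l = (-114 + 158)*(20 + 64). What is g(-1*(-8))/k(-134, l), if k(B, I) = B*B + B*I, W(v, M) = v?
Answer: -61/477308 ≈ -0.00012780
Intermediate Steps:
l = 3696 (l = 44*84 = 3696)
g(p) = -3 + p² (g(p) = p*p - 3 = p² - 3 = -3 + p²)
k(B, I) = B² + B*I
g(-1*(-8))/k(-134, l) = (-3 + (-1*(-8))²)/((-134*(-134 + 3696))) = (-3 + 8²)/((-134*3562)) = (-3 + 64)/(-477308) = 61*(-1/477308) = -61/477308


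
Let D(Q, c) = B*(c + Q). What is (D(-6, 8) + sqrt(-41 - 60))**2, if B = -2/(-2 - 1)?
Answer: -893/9 + 8*I*sqrt(101)/3 ≈ -99.222 + 26.8*I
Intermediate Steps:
B = 2/3 (B = -2/(-3) = -2*(-1/3) = 2/3 ≈ 0.66667)
D(Q, c) = 2*Q/3 + 2*c/3 (D(Q, c) = 2*(c + Q)/3 = 2*(Q + c)/3 = 2*Q/3 + 2*c/3)
(D(-6, 8) + sqrt(-41 - 60))**2 = (((2/3)*(-6) + (2/3)*8) + sqrt(-41 - 60))**2 = ((-4 + 16/3) + sqrt(-101))**2 = (4/3 + I*sqrt(101))**2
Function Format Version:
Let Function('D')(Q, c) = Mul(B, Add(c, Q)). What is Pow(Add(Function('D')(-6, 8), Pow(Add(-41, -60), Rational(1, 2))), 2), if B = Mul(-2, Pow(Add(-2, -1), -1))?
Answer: Add(Rational(-893, 9), Mul(Rational(8, 3), I, Pow(101, Rational(1, 2)))) ≈ Add(-99.222, Mul(26.800, I))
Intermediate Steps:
B = Rational(2, 3) (B = Mul(-2, Pow(-3, -1)) = Mul(-2, Rational(-1, 3)) = Rational(2, 3) ≈ 0.66667)
Function('D')(Q, c) = Add(Mul(Rational(2, 3), Q), Mul(Rational(2, 3), c)) (Function('D')(Q, c) = Mul(Rational(2, 3), Add(c, Q)) = Mul(Rational(2, 3), Add(Q, c)) = Add(Mul(Rational(2, 3), Q), Mul(Rational(2, 3), c)))
Pow(Add(Function('D')(-6, 8), Pow(Add(-41, -60), Rational(1, 2))), 2) = Pow(Add(Add(Mul(Rational(2, 3), -6), Mul(Rational(2, 3), 8)), Pow(Add(-41, -60), Rational(1, 2))), 2) = Pow(Add(Add(-4, Rational(16, 3)), Pow(-101, Rational(1, 2))), 2) = Pow(Add(Rational(4, 3), Mul(I, Pow(101, Rational(1, 2)))), 2)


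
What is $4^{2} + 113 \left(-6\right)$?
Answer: $-662$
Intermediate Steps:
$4^{2} + 113 \left(-6\right) = 16 - 678 = -662$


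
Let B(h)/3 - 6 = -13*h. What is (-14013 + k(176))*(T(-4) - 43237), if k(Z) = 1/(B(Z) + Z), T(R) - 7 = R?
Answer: 2020469891687/3335 ≈ 6.0584e+8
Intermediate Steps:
T(R) = 7 + R
B(h) = 18 - 39*h (B(h) = 18 + 3*(-13*h) = 18 - 39*h)
k(Z) = 1/(18 - 38*Z) (k(Z) = 1/((18 - 39*Z) + Z) = 1/(18 - 38*Z))
(-14013 + k(176))*(T(-4) - 43237) = (-14013 - 1/(-18 + 38*176))*((7 - 4) - 43237) = (-14013 - 1/(-18 + 6688))*(3 - 43237) = (-14013 - 1/6670)*(-43234) = -93466711/6670*(-43234) = 2020469891687/3335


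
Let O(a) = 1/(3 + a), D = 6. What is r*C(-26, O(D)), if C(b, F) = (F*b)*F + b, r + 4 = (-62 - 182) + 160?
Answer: 187616/81 ≈ 2316.2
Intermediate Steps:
r = -88 (r = -4 + ((-62 - 182) + 160) = -4 + (-244 + 160) = -4 - 84 = -88)
C(b, F) = b + b*F² (C(b, F) = b*F² + b = b + b*F²)
r*C(-26, O(D)) = -(-2288)*(1 + (1/(3 + 6))²) = -(-2288)*(1 + (1/9)²) = -(-2288)*(1 + (⅑)²) = -(-2288)*(1 + 1/81) = -(-2288)*82/81 = -88*(-2132/81) = 187616/81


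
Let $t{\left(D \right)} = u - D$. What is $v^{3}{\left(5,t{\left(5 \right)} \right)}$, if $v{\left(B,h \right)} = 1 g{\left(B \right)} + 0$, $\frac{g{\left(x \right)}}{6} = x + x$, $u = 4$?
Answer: $216000$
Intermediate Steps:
$g{\left(x \right)} = 12 x$ ($g{\left(x \right)} = 6 \left(x + x\right) = 6 \cdot 2 x = 12 x$)
$t{\left(D \right)} = 4 - D$
$v{\left(B,h \right)} = 12 B$ ($v{\left(B,h \right)} = 1 \cdot 12 B + 0 = 12 B + 0 = 12 B$)
$v^{3}{\left(5,t{\left(5 \right)} \right)} = \left(12 \cdot 5\right)^{3} = 60^{3} = 216000$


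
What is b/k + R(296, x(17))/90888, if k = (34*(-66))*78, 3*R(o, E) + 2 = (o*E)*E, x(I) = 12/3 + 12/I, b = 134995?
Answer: -1202860937/1609769304 ≈ -0.74723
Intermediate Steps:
x(I) = 4 + 12/I (x(I) = 12*(⅓) + 12/I = 4 + 12/I)
R(o, E) = -⅔ + o*E²/3 (R(o, E) = -⅔ + ((o*E)*E)/3 = -⅔ + ((E*o)*E)/3 = -⅔ + (o*E²)/3 = -⅔ + o*E²/3)
k = -175032 (k = -2244*78 = -175032)
b/k + R(296, x(17))/90888 = 134995/(-175032) + (-⅔ + (⅓)*296*(4 + 12/17)²)/90888 = 134995*(-1/175032) + (-⅔ + (⅓)*296*(4 + 12*(1/17))²)*(1/90888) = -134995/175032 + (-⅔ + (⅓)*296*(4 + 12/17)²)*(1/90888) = -134995/175032 + (-⅔ + (⅓)*296*(80/17)²)*(1/90888) = -134995/175032 + (-⅔ + (⅓)*296*(6400/289))*(1/90888) = -134995/175032 + (-⅔ + 1894400/867)*(1/90888) = -134995/175032 + (631274/289)*(1/90888) = -134995/175032 + 45091/1876188 = -1202860937/1609769304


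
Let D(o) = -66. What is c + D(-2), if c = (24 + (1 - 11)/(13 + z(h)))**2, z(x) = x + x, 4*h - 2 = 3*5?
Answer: 902110/1849 ≈ 487.89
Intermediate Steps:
h = 17/4 (h = 1/2 + (3*5)/4 = 1/2 + (1/4)*15 = 1/2 + 15/4 = 17/4 ≈ 4.2500)
z(x) = 2*x
c = 1024144/1849 (c = (24 + (1 - 11)/(13 + 2*(17/4)))**2 = (24 - 10/(13 + 17/2))**2 = (24 - 10/43/2)**2 = (24 - 10*2/43)**2 = (24 - 20/43)**2 = (1012/43)**2 = 1024144/1849 ≈ 553.89)
c + D(-2) = 1024144/1849 - 66 = 902110/1849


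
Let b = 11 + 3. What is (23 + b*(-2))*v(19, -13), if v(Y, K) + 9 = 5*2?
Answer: -5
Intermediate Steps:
v(Y, K) = 1 (v(Y, K) = -9 + 5*2 = -9 + 10 = 1)
b = 14
(23 + b*(-2))*v(19, -13) = (23 + 14*(-2))*1 = (23 - 28)*1 = -5*1 = -5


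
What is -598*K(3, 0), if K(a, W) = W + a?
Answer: -1794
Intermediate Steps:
-598*K(3, 0) = -598*(0 + 3) = -598*3 = -1794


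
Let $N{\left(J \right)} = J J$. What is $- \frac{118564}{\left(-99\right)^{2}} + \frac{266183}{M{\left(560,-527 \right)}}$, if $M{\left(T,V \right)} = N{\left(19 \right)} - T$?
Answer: $- \frac{2632453819}{1950399} \approx -1349.7$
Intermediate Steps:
$N{\left(J \right)} = J^{2}$
$M{\left(T,V \right)} = 361 - T$ ($M{\left(T,V \right)} = 19^{2} - T = 361 - T$)
$- \frac{118564}{\left(-99\right)^{2}} + \frac{266183}{M{\left(560,-527 \right)}} = - \frac{118564}{\left(-99\right)^{2}} + \frac{266183}{361 - 560} = - \frac{118564}{9801} + \frac{266183}{361 - 560} = \left(-118564\right) \frac{1}{9801} + \frac{266183}{-199} = - \frac{118564}{9801} + 266183 \left(- \frac{1}{199}\right) = - \frac{118564}{9801} - \frac{266183}{199} = - \frac{2632453819}{1950399}$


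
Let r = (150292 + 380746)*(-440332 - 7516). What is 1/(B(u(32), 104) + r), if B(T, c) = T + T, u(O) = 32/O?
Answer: -1/237824306222 ≈ -4.2048e-12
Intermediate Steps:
r = -237824306224 (r = 531038*(-447848) = -237824306224)
B(T, c) = 2*T
1/(B(u(32), 104) + r) = 1/(2*(32/32) - 237824306224) = 1/(2*(32*(1/32)) - 237824306224) = 1/(2*1 - 237824306224) = 1/(2 - 237824306224) = 1/(-237824306222) = -1/237824306222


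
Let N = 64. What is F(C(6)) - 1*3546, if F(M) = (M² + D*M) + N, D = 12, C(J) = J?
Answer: -3374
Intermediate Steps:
F(M) = 64 + M² + 12*M (F(M) = (M² + 12*M) + 64 = 64 + M² + 12*M)
F(C(6)) - 1*3546 = (64 + 6² + 12*6) - 1*3546 = (64 + 36 + 72) - 3546 = 172 - 3546 = -3374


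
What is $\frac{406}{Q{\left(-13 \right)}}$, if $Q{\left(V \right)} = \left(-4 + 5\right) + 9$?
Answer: $\frac{203}{5} \approx 40.6$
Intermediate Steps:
$Q{\left(V \right)} = 10$ ($Q{\left(V \right)} = 1 + 9 = 10$)
$\frac{406}{Q{\left(-13 \right)}} = \frac{406}{10} = 406 \cdot \frac{1}{10} = \frac{203}{5}$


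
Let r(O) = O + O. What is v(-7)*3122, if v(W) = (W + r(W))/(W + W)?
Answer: 4683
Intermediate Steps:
r(O) = 2*O
v(W) = 3/2 (v(W) = (W + 2*W)/(W + W) = (3*W)/((2*W)) = (3*W)*(1/(2*W)) = 3/2)
v(-7)*3122 = (3/2)*3122 = 4683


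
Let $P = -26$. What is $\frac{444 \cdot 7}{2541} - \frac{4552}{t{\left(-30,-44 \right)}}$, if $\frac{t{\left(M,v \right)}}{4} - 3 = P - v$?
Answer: $- \frac{134590}{2541} \approx -52.967$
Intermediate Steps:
$t{\left(M,v \right)} = -92 - 4 v$ ($t{\left(M,v \right)} = 12 + 4 \left(-26 - v\right) = 12 - \left(104 + 4 v\right) = -92 - 4 v$)
$\frac{444 \cdot 7}{2541} - \frac{4552}{t{\left(-30,-44 \right)}} = \frac{444 \cdot 7}{2541} - \frac{4552}{-92 - -176} = 3108 \cdot \frac{1}{2541} - \frac{4552}{-92 + 176} = \frac{148}{121} - \frac{4552}{84} = \frac{148}{121} - \frac{1138}{21} = - \frac{134590}{2541}$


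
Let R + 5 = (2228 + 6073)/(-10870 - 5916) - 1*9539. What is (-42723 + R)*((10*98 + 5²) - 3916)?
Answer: 2554001256493/16786 ≈ 1.5215e+8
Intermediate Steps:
R = -160213885/16786 (R = -5 + ((2228 + 6073)/(-10870 - 5916) - 1*9539) = -5 + (8301/(-16786) - 9539) = -5 + (8301*(-1/16786) - 9539) = -5 + (-8301/16786 - 9539) = -5 - 160129955/16786 = -160213885/16786 ≈ -9544.5)
(-42723 + R)*((10*98 + 5²) - 3916) = (-42723 - 160213885/16786)*((10*98 + 5²) - 3916) = -877362163*((980 + 25) - 3916)/16786 = -877362163*(1005 - 3916)/16786 = -877362163/16786*(-2911) = 2554001256493/16786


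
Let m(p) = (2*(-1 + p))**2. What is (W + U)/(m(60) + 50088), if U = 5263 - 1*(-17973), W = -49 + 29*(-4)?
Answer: 23071/64012 ≈ 0.36042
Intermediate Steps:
W = -165 (W = -49 - 116 = -165)
m(p) = (-2 + 2*p)**2
U = 23236 (U = 5263 + 17973 = 23236)
(W + U)/(m(60) + 50088) = (-165 + 23236)/(4*(-1 + 60)**2 + 50088) = 23071/(4*59**2 + 50088) = 23071/(4*3481 + 50088) = 23071/(13924 + 50088) = 23071/64012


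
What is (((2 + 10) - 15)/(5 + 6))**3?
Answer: -27/1331 ≈ -0.020285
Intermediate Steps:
(((2 + 10) - 15)/(5 + 6))**3 = ((12 - 15)/11)**3 = (-3*1/11)**3 = (-3/11)**3 = -27/1331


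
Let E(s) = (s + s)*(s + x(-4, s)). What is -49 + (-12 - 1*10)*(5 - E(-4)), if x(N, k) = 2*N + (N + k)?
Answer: 3361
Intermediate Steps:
x(N, k) = k + 3*N
E(s) = 2*s*(-12 + 2*s) (E(s) = (s + s)*(s + (s + 3*(-4))) = (2*s)*(s + (s - 12)) = (2*s)*(s + (-12 + s)) = (2*s)*(-12 + 2*s) = 2*s*(-12 + 2*s))
-49 + (-12 - 1*10)*(5 - E(-4)) = -49 + (-12 - 1*10)*(5 - 4*(-4)*(-6 - 4)) = -49 + (-12 - 10)*(5 - 4*(-4)*(-10)) = -49 - 22*(5 - 1*160) = -49 - 22*(5 - 160) = -49 - 22*(-155) = -49 + 3410 = 3361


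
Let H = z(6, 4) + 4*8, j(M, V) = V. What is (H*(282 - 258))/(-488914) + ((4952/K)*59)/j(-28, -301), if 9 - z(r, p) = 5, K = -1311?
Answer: 71252040824/96465421227 ≈ 0.73863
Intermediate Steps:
z(r, p) = 4 (z(r, p) = 9 - 1*5 = 9 - 5 = 4)
H = 36 (H = 4 + 4*8 = 4 + 32 = 36)
(H*(282 - 258))/(-488914) + ((4952/K)*59)/j(-28, -301) = (36*(282 - 258))/(-488914) + ((4952/(-1311))*59)/(-301) = (36*24)*(-1/488914) + ((4952*(-1/1311))*59)*(-1/301) = 864*(-1/488914) - 4952/1311*59*(-1/301) = -432/244457 - 292168/1311*(-1/301) = -432/244457 + 292168/394611 = 71252040824/96465421227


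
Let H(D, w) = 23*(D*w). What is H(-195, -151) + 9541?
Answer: 686776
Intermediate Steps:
H(D, w) = 23*D*w
H(-195, -151) + 9541 = 23*(-195)*(-151) + 9541 = 677235 + 9541 = 686776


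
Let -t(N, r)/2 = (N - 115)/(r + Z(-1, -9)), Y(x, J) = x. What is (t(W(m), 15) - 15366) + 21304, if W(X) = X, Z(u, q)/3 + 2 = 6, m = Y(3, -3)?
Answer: 160550/27 ≈ 5946.3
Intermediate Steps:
m = 3
Z(u, q) = 12 (Z(u, q) = -6 + 3*6 = -6 + 18 = 12)
t(N, r) = -2*(-115 + N)/(12 + r) (t(N, r) = -2*(N - 115)/(r + 12) = -2*(-115 + N)/(12 + r))
(t(W(m), 15) - 15366) + 21304 = (2*(115 - 1*3)/(12 + 15) - 15366) + 21304 = (2*(115 - 3)/27 - 15366) + 21304 = (2*(1/27)*112 - 15366) + 21304 = (224/27 - 15366) + 21304 = -414658/27 + 21304 = 160550/27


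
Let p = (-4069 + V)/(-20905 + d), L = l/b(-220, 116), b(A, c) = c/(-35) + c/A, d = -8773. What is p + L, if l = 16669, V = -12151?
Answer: -95218252345/21946881 ≈ -4338.6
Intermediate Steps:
b(A, c) = -c/35 + c/A (b(A, c) = c*(-1/35) + c/A = -c/35 + c/A)
L = -6417565/1479 (L = 16669/(-1/35*116 + 116/(-220)) = 16669/(-116/35 + 116*(-1/220)) = 16669/(-116/35 - 29/55) = 16669/(-1479/385) = 16669*(-385/1479) = -6417565/1479 ≈ -4339.1)
p = 8110/14839 (p = (-4069 - 12151)/(-20905 - 8773) = -16220/(-29678) = -16220*(-1/29678) = 8110/14839 ≈ 0.54653)
p + L = 8110/14839 - 6417565/1479 = -95218252345/21946881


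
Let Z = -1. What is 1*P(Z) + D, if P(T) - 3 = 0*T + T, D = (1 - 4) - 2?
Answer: -3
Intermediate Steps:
D = -5 (D = -3 - 2 = -5)
P(T) = 3 + T (P(T) = 3 + (0*T + T) = 3 + (0 + T) = 3 + T)
1*P(Z) + D = 1*(3 - 1) - 5 = 1*2 - 5 = 2 - 5 = -3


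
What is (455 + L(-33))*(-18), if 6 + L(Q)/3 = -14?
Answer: -7110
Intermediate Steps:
L(Q) = -60 (L(Q) = -18 + 3*(-14) = -18 - 42 = -60)
(455 + L(-33))*(-18) = (455 - 60)*(-18) = 395*(-18) = -7110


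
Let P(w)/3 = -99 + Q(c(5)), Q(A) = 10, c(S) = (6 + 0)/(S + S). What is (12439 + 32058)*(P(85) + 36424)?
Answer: 1608878029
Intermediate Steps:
c(S) = 3/S (c(S) = 6/((2*S)) = 6*(1/(2*S)) = 3/S)
P(w) = -267 (P(w) = 3*(-99 + 10) = 3*(-89) = -267)
(12439 + 32058)*(P(85) + 36424) = (12439 + 32058)*(-267 + 36424) = 44497*36157 = 1608878029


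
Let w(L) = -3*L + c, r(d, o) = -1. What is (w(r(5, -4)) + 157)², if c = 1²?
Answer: 25921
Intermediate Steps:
c = 1
w(L) = 1 - 3*L (w(L) = -3*L + 1 = 1 - 3*L)
(w(r(5, -4)) + 157)² = ((1 - 3*(-1)) + 157)² = ((1 + 3) + 157)² = (4 + 157)² = 161² = 25921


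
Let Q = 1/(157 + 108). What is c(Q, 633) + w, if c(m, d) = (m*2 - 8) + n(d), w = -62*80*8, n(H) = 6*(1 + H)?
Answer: -9509258/265 ≈ -35884.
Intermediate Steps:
Q = 1/265 ≈ 0.0037736
n(H) = 6 + 6*H
w = -39680 (w = -4960*8 = -39680)
c(m, d) = -2 + 2*m + 6*d (c(m, d) = (m*2 - 8) + (6 + 6*d) = (2*m - 8) + (6 + 6*d) = (-8 + 2*m) + (6 + 6*d) = -2 + 2*m + 6*d)
c(Q, 633) + w = (-2 + 2*(1/265) + 6*633) - 39680 = (-2 + 2/265 + 3798) - 39680 = 1005942/265 - 39680 = -9509258/265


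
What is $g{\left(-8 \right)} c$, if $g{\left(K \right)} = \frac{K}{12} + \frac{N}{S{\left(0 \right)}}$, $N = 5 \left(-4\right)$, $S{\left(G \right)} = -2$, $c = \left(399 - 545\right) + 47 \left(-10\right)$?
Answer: $- \frac{17248}{3} \approx -5749.3$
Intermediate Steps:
$c = -616$ ($c = -146 - 470 = -616$)
$N = -20$
$g{\left(K \right)} = 10 + \frac{K}{12}$ ($g{\left(K \right)} = \frac{K}{12} - \frac{20}{-2} = K \frac{1}{12} - -10 = \frac{K}{12} + 10 = 10 + \frac{K}{12}$)
$g{\left(-8 \right)} c = \left(10 + \frac{1}{12} \left(-8\right)\right) \left(-616\right) = \left(10 - \frac{2}{3}\right) \left(-616\right) = \frac{28}{3} \left(-616\right) = - \frac{17248}{3}$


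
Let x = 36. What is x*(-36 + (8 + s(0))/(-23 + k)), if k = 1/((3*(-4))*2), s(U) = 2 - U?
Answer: -725328/553 ≈ -1311.6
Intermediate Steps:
k = -1/24 (k = 1/(-12*2) = 1/(-24) = -1/24 ≈ -0.041667)
x*(-36 + (8 + s(0))/(-23 + k)) = 36*(-36 + (8 + (2 - 1*0))/(-23 - 1/24)) = 36*(-36 + (8 + (2 + 0))/(-553/24)) = 36*(-36 + (8 + 2)*(-24/553)) = 36*(-36 + 10*(-24/553)) = 36*(-36 - 240/553) = 36*(-20148/553) = -725328/553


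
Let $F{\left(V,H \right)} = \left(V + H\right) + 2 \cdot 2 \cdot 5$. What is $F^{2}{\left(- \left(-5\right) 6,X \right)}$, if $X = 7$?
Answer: $3249$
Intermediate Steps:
$F{\left(V,H \right)} = 20 + H + V$ ($F{\left(V,H \right)} = \left(H + V\right) + 4 \cdot 5 = \left(H + V\right) + 20 = 20 + H + V$)
$F^{2}{\left(- \left(-5\right) 6,X \right)} = \left(20 + 7 - \left(-5\right) 6\right)^{2} = \left(20 + 7 - -30\right)^{2} = \left(20 + 7 + 30\right)^{2} = 57^{2} = 3249$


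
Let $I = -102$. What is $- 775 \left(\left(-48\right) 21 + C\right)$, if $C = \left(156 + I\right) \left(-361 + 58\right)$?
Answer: $13461750$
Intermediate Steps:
$C = -16362$ ($C = \left(156 - 102\right) \left(-361 + 58\right) = 54 \left(-303\right) = -16362$)
$- 775 \left(\left(-48\right) 21 + C\right) = - 775 \left(\left(-48\right) 21 - 16362\right) = - 775 \left(-1008 - 16362\right) = \left(-775\right) \left(-17370\right) = 13461750$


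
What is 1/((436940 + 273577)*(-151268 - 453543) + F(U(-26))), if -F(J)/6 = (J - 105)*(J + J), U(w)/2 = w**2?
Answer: -1/429748728615 ≈ -2.3269e-12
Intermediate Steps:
U(w) = 2*w**2
F(J) = -12*J*(-105 + J) (F(J) = -6*(J - 105)*(J + J) = -6*(-105 + J)*2*J = -12*J*(-105 + J))
1/((436940 + 273577)*(-151268 - 453543) + F(U(-26))) = 1/((436940 + 273577)*(-151268 - 453543) + 12*(2*(-26)**2)*(105 - 2*(-26)**2)) = 1/(710517*(-604811) + 12*(2*676)*(105 - 2*676)) = 1/(-429728497287 + 12*1352*(105 - 1*1352)) = 1/(-429728497287 + 12*1352*(105 - 1352)) = 1/(-429728497287 + 12*1352*(-1247)) = 1/(-429728497287 - 20231328) = 1/(-429748728615) = -1/429748728615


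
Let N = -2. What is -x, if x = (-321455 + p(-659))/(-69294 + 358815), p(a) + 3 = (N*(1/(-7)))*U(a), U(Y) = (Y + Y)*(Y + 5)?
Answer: 526262/2026647 ≈ 0.25967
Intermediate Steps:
U(Y) = 2*Y*(5 + Y) (U(Y) = (2*Y)*(5 + Y) = 2*Y*(5 + Y))
p(a) = -3 + 4*a*(5 + a)/7 (p(a) = -3 + (-2/(-7))*(2*a*(5 + a)) = -3 + (-2*(-1)/7)*(2*a*(5 + a)) = -3 + (-2*(-⅐))*(2*a*(5 + a)) = -3 + 2*(2*a*(5 + a))/7 = -3 + 4*a*(5 + a)/7)
x = -526262/2026647 (x = (-321455 + (-3 + (4/7)*(-659)*(5 - 659)))/(-69294 + 358815) = (-321455 + (-3 + (4/7)*(-659)*(-654)))/289521 = (-321455 + (-3 + 1723944/7))*(1/289521) = (-321455 + 1723923/7)*(1/289521) = -526262/7*1/289521 = -526262/2026647 ≈ -0.25967)
-x = -1*(-526262/2026647) = 526262/2026647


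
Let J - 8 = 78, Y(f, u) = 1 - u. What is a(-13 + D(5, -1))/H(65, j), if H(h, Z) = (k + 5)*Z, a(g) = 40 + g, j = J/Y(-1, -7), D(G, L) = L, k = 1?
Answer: 52/129 ≈ 0.40310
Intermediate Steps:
J = 86 (J = 8 + 78 = 86)
j = 43/4 (j = 86/(1 - 1*(-7)) = 86/(1 + 7) = 86/8 = 86*(1/8) = 43/4 ≈ 10.750)
H(h, Z) = 6*Z (H(h, Z) = (1 + 5)*Z = 6*Z)
a(-13 + D(5, -1))/H(65, j) = (40 + (-13 - 1))/((6*(43/4))) = (40 - 14)/(129/2) = 26*(2/129) = 52/129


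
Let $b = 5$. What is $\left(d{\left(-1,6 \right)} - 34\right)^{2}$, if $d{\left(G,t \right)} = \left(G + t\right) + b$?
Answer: $576$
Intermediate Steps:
$d{\left(G,t \right)} = 5 + G + t$ ($d{\left(G,t \right)} = \left(G + t\right) + 5 = 5 + G + t$)
$\left(d{\left(-1,6 \right)} - 34\right)^{2} = \left(\left(5 - 1 + 6\right) - 34\right)^{2} = \left(10 - 34\right)^{2} = \left(-24\right)^{2} = 576$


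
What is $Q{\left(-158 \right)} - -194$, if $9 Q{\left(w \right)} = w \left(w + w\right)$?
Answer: $\frac{51674}{9} \approx 5741.6$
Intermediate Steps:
$Q{\left(w \right)} = \frac{2 w^{2}}{9}$ ($Q{\left(w \right)} = \frac{w \left(w + w\right)}{9} = \frac{w 2 w}{9} = \frac{2 w^{2}}{9}$)
$Q{\left(-158 \right)} - -194 = \frac{2 \left(-158\right)^{2}}{9} - -194 = \frac{2}{9} \cdot 24964 + 194 = \frac{49928}{9} + 194 = \frac{51674}{9}$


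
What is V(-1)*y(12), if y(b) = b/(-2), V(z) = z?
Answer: 6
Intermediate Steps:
y(b) = -b/2 (y(b) = b*(-1/2) = -b/2)
V(-1)*y(12) = -(-1)*12/2 = -1*(-6) = 6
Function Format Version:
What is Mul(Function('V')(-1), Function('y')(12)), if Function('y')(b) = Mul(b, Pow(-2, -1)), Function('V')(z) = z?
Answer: 6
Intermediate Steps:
Function('y')(b) = Mul(Rational(-1, 2), b) (Function('y')(b) = Mul(b, Rational(-1, 2)) = Mul(Rational(-1, 2), b))
Mul(Function('V')(-1), Function('y')(12)) = Mul(-1, Mul(Rational(-1, 2), 12)) = Mul(-1, -6) = 6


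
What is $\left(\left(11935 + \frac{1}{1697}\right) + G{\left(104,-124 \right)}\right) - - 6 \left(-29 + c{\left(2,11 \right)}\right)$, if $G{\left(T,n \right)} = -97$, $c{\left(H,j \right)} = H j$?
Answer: $\frac{20017813}{1697} \approx 11796.0$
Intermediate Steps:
$\left(\left(11935 + \frac{1}{1697}\right) + G{\left(104,-124 \right)}\right) - - 6 \left(-29 + c{\left(2,11 \right)}\right) = \left(\left(11935 + \frac{1}{1697}\right) - 97\right) - - 6 \left(-29 + 2 \cdot 11\right) = \left(\left(11935 + \frac{1}{1697}\right) - 97\right) - - 6 \left(-29 + 22\right) = \left(\frac{20253696}{1697} - 97\right) - \left(-6\right) \left(-7\right) = \frac{20089087}{1697} - 42 = \frac{20017813}{1697}$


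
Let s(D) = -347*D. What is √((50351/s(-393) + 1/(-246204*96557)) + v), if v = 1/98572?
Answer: √1818368701145339586909977104806193517/2219177138915957619 ≈ 0.60764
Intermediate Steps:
v = 1/98572 ≈ 1.0145e-5
√((50351/s(-393) + 1/(-246204*96557)) + v) = √((50351/((-347*(-393))) + 1/(-246204*96557)) + 1/98572) = √((50351/136371 - 1/246204*1/96557) + 1/98572) = √((50351*(1/136371) - 1/23772719628) + 1/98572) = √((50351/136371 - 1/23772719628) + 1/98572) = √(398993401951019/1080636516129996 + 1/98572) = √(2458166140851998429/6657531416747872857) = √1818368701145339586909977104806193517/2219177138915957619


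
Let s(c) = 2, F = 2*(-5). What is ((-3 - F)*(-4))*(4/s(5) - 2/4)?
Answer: -42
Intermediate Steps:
F = -10
((-3 - F)*(-4))*(4/s(5) - 2/4) = ((-3 - 1*(-10))*(-4))*(4/2 - 2/4) = ((-3 + 10)*(-4))*(4*(½) - 2*¼) = (7*(-4))*(2 - ½) = -28*3/2 = -42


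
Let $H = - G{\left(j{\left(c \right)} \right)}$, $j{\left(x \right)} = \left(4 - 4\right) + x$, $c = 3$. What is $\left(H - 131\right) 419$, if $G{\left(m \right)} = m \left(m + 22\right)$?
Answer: $-86314$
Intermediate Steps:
$j{\left(x \right)} = x$ ($j{\left(x \right)} = 0 + x = x$)
$G{\left(m \right)} = m \left(22 + m\right)$
$H = -75$ ($H = - 3 \left(22 + 3\right) = - 3 \cdot 25 = \left(-1\right) 75 = -75$)
$\left(H - 131\right) 419 = \left(-75 - 131\right) 419 = \left(-206\right) 419 = -86314$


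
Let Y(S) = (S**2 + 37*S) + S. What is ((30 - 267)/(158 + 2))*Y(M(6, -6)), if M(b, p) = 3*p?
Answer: 2133/4 ≈ 533.25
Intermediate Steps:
Y(S) = S**2 + 38*S
((30 - 267)/(158 + 2))*Y(M(6, -6)) = ((30 - 267)/(158 + 2))*((3*(-6))*(38 + 3*(-6))) = (-237/160)*(-18*(38 - 18)) = (-237*1/160)*(-18*20) = -237/160*(-360) = 2133/4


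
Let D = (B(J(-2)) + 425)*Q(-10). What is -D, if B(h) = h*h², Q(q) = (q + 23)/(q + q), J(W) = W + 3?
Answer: 2769/10 ≈ 276.90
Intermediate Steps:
J(W) = 3 + W
Q(q) = (23 + q)/(2*q) (Q(q) = (23 + q)/((2*q)) = (23 + q)*(1/(2*q)) = (23 + q)/(2*q))
B(h) = h³
D = -2769/10 (D = ((3 - 2)³ + 425)*((½)*(23 - 10)/(-10)) = (1³ + 425)*((½)*(-⅒)*13) = (1 + 425)*(-13/20) = 426*(-13/20) = -2769/10 ≈ -276.90)
-D = -1*(-2769/10) = 2769/10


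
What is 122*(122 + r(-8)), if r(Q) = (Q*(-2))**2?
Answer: 46116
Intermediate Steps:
r(Q) = 4*Q**2 (r(Q) = (-2*Q)**2 = 4*Q**2)
122*(122 + r(-8)) = 122*(122 + 4*(-8)**2) = 122*(122 + 4*64) = 122*(122 + 256) = 122*378 = 46116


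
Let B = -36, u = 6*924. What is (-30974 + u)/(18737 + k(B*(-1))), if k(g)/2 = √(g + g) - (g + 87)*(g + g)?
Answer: -26065750/1050337 + 305160*√2/1050337 ≈ -24.406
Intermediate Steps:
u = 5544
k(g) = -4*g*(87 + g) + 2*√2*√g (k(g) = 2*(√(g + g) - (g + 87)*(g + g)) = 2*(√(2*g) - (87 + g)*2*g) = 2*(√2*√g - 2*g*(87 + g)) = -4*g*(87 + g) + 2*√2*√g)
(-30974 + u)/(18737 + k(B*(-1))) = (-30974 + 5544)/(18737 + (-(-12528)*(-1) - 4*(-36*(-1))² + 2*√2*√(-36*(-1)))) = -25430/(18737 + (-348*36 - 4*36² + 2*√2*√36)) = -25430/(18737 + (-12528 - 4*1296 + 2*√2*6)) = -25430/(18737 + (-12528 - 5184 + 12*√2)) = -25430/(18737 + (-17712 + 12*√2)) = -25430/(1025 + 12*√2)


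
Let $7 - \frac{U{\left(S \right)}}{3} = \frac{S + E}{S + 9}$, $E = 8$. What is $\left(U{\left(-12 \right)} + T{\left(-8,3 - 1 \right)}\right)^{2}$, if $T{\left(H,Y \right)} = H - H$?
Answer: $289$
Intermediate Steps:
$T{\left(H,Y \right)} = 0$
$U{\left(S \right)} = 21 - \frac{3 \left(8 + S\right)}{9 + S}$ ($U{\left(S \right)} = 21 - 3 \frac{S + 8}{S + 9} = 21 - 3 \frac{8 + S}{9 + S} = 21 - \frac{3 \left(8 + S\right)}{9 + S}$)
$\left(U{\left(-12 \right)} + T{\left(-8,3 - 1 \right)}\right)^{2} = \left(\frac{3 \left(55 + 6 \left(-12\right)\right)}{9 - 12} + 0\right)^{2} = \left(\frac{3 \left(55 - 72\right)}{-3} + 0\right)^{2} = \left(3 \left(- \frac{1}{3}\right) \left(-17\right) + 0\right)^{2} = \left(17 + 0\right)^{2} = 17^{2} = 289$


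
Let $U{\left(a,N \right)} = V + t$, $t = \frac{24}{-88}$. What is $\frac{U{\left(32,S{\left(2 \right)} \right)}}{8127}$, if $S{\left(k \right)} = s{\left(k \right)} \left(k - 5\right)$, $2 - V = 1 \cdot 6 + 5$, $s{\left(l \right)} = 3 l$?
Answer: $- \frac{34}{29799} \approx -0.001141$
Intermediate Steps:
$t = - \frac{3}{11}$ ($t = 24 \left(- \frac{1}{88}\right) = - \frac{3}{11} \approx -0.27273$)
$V = -9$ ($V = 2 - \left(1 \cdot 6 + 5\right) = 2 - \left(6 + 5\right) = 2 - 11 = -9$)
$S{\left(k \right)} = 3 k \left(-5 + k\right)$ ($S{\left(k \right)} = 3 k \left(k - 5\right) = 3 k \left(-5 + k\right)$)
$U{\left(a,N \right)} = - \frac{102}{11}$ ($U{\left(a,N \right)} = -9 - \frac{3}{11} = - \frac{102}{11}$)
$\frac{U{\left(32,S{\left(2 \right)} \right)}}{8127} = - \frac{102}{11 \cdot 8127} = \left(- \frac{102}{11}\right) \frac{1}{8127} = - \frac{34}{29799}$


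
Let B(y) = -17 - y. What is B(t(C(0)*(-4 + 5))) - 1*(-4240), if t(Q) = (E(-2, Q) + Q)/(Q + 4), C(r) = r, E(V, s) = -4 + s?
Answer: 4224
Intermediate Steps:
t(Q) = (-4 + 2*Q)/(4 + Q) (t(Q) = ((-4 + Q) + Q)/(Q + 4) = (-4 + 2*Q)/(4 + Q))
B(t(C(0)*(-4 + 5))) - 1*(-4240) = (-17 - 2*(-2 + 0*(-4 + 5))/(4 + 0*(-4 + 5))) - 1*(-4240) = (-17 - 2*(-2 + 0*1)/(4 + 0*1)) + 4240 = (-17 - 2*(-2 + 0)/(4 + 0)) + 4240 = (-17 - 2*(-2)/4) + 4240 = (-17 - 1*(-1)) + 4240 = (-17 + 1) + 4240 = -16 + 4240 = 4224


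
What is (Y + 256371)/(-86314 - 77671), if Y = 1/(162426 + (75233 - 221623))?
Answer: -4111165357/2629663460 ≈ -1.5634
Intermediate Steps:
Y = 1/16036 (Y = 1/(162426 - 146390) = 1/16036 ≈ 6.2360e-5)
(Y + 256371)/(-86314 - 77671) = (1/16036 + 256371)/(-86314 - 77671) = (4111165357/16036)/(-163985) = (4111165357/16036)*(-1/163985) = -4111165357/2629663460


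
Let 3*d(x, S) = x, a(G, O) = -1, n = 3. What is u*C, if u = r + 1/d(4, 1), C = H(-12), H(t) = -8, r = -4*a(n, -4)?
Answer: -38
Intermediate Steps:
d(x, S) = x/3
r = 4 (r = -4*(-1) = 4)
C = -8
u = 19/4 (u = 4 + 1/((1/3)*4) = 4 + 1/(4/3) = 4 + 3/4 = 19/4 ≈ 4.7500)
u*C = (19/4)*(-8) = -38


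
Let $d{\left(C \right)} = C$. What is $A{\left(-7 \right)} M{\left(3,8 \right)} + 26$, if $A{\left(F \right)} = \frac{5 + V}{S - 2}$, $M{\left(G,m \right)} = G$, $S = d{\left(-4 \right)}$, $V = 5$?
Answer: $21$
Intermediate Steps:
$S = -4$
$A{\left(F \right)} = - \frac{5}{3}$ ($A{\left(F \right)} = \frac{5 + 5}{-4 - 2} = \frac{10}{-6} = 10 \left(- \frac{1}{6}\right) = - \frac{5}{3}$)
$A{\left(-7 \right)} M{\left(3,8 \right)} + 26 = \left(- \frac{5}{3}\right) 3 + 26 = -5 + 26 = 21$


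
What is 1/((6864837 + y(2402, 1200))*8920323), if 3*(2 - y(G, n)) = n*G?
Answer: 1/52665934884597 ≈ 1.8988e-14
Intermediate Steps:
y(G, n) = 2 - G*n/3 (y(G, n) = 2 - n*G/3 = 2 - G*n/3)
1/((6864837 + y(2402, 1200))*8920323) = 1/((6864837 + (2 - ⅓*2402*1200))*8920323) = (1/8920323)/(6864837 + (2 - 960800)) = (1/8920323)/(6864837 - 960798) = (1/8920323)/5904039 = (1/5904039)*(1/8920323) = 1/52665934884597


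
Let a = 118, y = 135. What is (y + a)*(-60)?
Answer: -15180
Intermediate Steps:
(y + a)*(-60) = (135 + 118)*(-60) = 253*(-60) = -15180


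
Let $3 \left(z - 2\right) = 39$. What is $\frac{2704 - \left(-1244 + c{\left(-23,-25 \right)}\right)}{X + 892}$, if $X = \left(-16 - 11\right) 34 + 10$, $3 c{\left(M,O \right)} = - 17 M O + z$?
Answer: $- \frac{5401}{12} \approx -450.08$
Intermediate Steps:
$z = 15$ ($z = 2 + \frac{1}{3} \cdot 39 = 2 + 13 = 15$)
$c{\left(M,O \right)} = 5 - \frac{17 M O}{3}$ ($c{\left(M,O \right)} = \frac{- 17 M O + 15}{3} = \frac{15 - 17 M O}{3} = 5 - \frac{17 M O}{3}$)
$X = -908$ ($X = \left(-16 - 11\right) 34 + 10 = \left(-27\right) 34 + 10 = -918 + 10 = -908$)
$\frac{2704 - \left(-1244 + c{\left(-23,-25 \right)}\right)}{X + 892} = \frac{2704 - \left(-1239 - \left(- \frac{391}{3}\right) \left(-25\right)\right)}{-908 + 892} = \frac{2704 + \left(1244 - \left(5 - \frac{9775}{3}\right)\right)}{-16} = \left(2704 + \left(1244 - - \frac{9760}{3}\right)\right) \left(- \frac{1}{16}\right) = \left(2704 + \left(1244 + \frac{9760}{3}\right)\right) \left(- \frac{1}{16}\right) = \left(2704 + \frac{13492}{3}\right) \left(- \frac{1}{16}\right) = \frac{21604}{3} \left(- \frac{1}{16}\right) = - \frac{5401}{12}$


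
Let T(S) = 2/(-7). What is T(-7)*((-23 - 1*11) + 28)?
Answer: 12/7 ≈ 1.7143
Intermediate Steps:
T(S) = -2/7 (T(S) = 2*(-⅐) = -2/7)
T(-7)*((-23 - 1*11) + 28) = -2*((-23 - 1*11) + 28)/7 = -2*((-23 - 11) + 28)/7 = -2*(-34 + 28)/7 = -2/7*(-6) = 12/7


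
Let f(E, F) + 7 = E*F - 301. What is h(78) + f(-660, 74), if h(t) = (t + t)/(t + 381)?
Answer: -7519592/153 ≈ -49148.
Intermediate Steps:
h(t) = 2*t/(381 + t) (h(t) = (2*t)/(381 + t) = 2*t/(381 + t))
f(E, F) = -308 + E*F (f(E, F) = -7 + (E*F - 301) = -7 + (-301 + E*F) = -308 + E*F)
h(78) + f(-660, 74) = 2*78/(381 + 78) + (-308 - 660*74) = 2*78/459 + (-308 - 48840) = 2*78*(1/459) - 49148 = 52/153 - 49148 = -7519592/153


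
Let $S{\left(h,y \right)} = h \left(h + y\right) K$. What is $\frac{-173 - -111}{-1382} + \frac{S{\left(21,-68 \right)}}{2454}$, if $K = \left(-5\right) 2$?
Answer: $\frac{1149374}{282619} \approx 4.0669$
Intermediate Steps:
$K = -10$
$S{\left(h,y \right)} = - 10 h \left(h + y\right)$ ($S{\left(h,y \right)} = h \left(h + y\right) \left(-10\right) = - 10 h \left(h + y\right)$)
$\frac{-173 - -111}{-1382} + \frac{S{\left(21,-68 \right)}}{2454} = \frac{-173 - -111}{-1382} + \frac{\left(-10\right) 21 \left(21 - 68\right)}{2454} = \left(-173 + 111\right) \left(- \frac{1}{1382}\right) + \left(-10\right) 21 \left(-47\right) \frac{1}{2454} = \left(-62\right) \left(- \frac{1}{1382}\right) + 9870 \cdot \frac{1}{2454} = \frac{31}{691} + \frac{1645}{409} = \frac{1149374}{282619}$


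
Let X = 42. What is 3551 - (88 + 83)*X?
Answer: -3631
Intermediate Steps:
3551 - (88 + 83)*X = 3551 - (88 + 83)*42 = 3551 - 171*42 = 3551 - 1*7182 = 3551 - 7182 = -3631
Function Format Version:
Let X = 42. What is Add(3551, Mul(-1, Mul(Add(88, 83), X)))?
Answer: -3631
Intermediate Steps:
Add(3551, Mul(-1, Mul(Add(88, 83), X))) = Add(3551, Mul(-1, Mul(Add(88, 83), 42))) = Add(3551, Mul(-1, Mul(171, 42))) = Add(3551, Mul(-1, 7182)) = Add(3551, -7182) = -3631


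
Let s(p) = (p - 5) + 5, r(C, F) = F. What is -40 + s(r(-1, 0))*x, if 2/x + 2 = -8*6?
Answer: -40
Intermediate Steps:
s(p) = p (s(p) = (-5 + p) + 5 = p)
x = -1/25 (x = 2/(-2 - 8*6) = 2/(-2 - 48) = 2/(-50) = 2*(-1/50) = -1/25 ≈ -0.040000)
-40 + s(r(-1, 0))*x = -40 + 0*(-1/25) = -40 + 0 = -40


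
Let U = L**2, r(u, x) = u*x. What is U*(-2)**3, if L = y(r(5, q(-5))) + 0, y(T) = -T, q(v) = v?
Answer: -5000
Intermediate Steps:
L = 25 (L = -5*(-5) + 0 = -1*(-25) + 0 = 25 + 0 = 25)
U = 625 (U = 25**2 = 625)
U*(-2)**3 = 625*(-2)**3 = 625*(-8) = -5000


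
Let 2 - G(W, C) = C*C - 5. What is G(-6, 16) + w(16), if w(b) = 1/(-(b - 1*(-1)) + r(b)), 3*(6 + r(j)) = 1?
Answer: -16935/68 ≈ -249.04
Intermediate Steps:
r(j) = -17/3 (r(j) = -6 + (⅓)*1 = -6 + ⅓ = -17/3)
G(W, C) = 7 - C² (G(W, C) = 2 - (C*C - 5) = 2 - (C² - 5) = 2 - (-5 + C²) = 2 + (5 - C²) = 7 - C²)
w(b) = 1/(-20/3 - b) (w(b) = 1/(-(b - 1*(-1)) - 17/3) = 1/(-(b + 1) - 17/3) = 1/(-(1 + b) - 17/3) = 1/((-1 - b) - 17/3) = 1/(-20/3 - b))
G(-6, 16) + w(16) = (7 - 1*16²) - 3/(20 + 3*16) = (7 - 1*256) - 3/(20 + 48) = (7 - 256) - 3/68 = -249 - 3*1/68 = -249 - 3/68 = -16935/68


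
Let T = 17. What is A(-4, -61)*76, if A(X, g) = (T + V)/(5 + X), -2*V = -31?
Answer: 2470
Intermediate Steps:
V = 31/2 (V = -½*(-31) = 31/2 ≈ 15.500)
A(X, g) = 65/(2*(5 + X)) (A(X, g) = (17 + 31/2)/(5 + X) = 65/(2*(5 + X)))
A(-4, -61)*76 = (65/(2*(5 - 4)))*76 = ((65/2)/1)*76 = ((65/2)*1)*76 = (65/2)*76 = 2470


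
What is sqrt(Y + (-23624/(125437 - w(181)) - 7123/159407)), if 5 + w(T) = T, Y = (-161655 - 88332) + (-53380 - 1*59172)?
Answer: 4*I*sqrt(9034030560524265672125203)/19967480227 ≈ 602.11*I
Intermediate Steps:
Y = -362539 (Y = -249987 + (-53380 - 59172) = -249987 - 112552 = -362539)
w(T) = -5 + T
sqrt(Y + (-23624/(125437 - w(181)) - 7123/159407)) = sqrt(-362539 + (-23624/(125437 - (-5 + 181)) - 7123/159407)) = sqrt(-362539 + (-23624/(125437 - 1*176) - 7123*1/159407)) = sqrt(-362539 + (-23624/(125437 - 176) - 7123/159407)) = sqrt(-362539 + (-23624/125261 - 7123/159407)) = sqrt(-362539 - 4658065071/19967480227) = sqrt(-7238994972081424/19967480227) = 4*I*sqrt(9034030560524265672125203)/19967480227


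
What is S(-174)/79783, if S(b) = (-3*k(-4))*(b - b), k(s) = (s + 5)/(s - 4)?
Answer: 0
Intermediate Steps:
k(s) = (5 + s)/(-4 + s)
S(b) = 0 (S(b) = (-3*(5 - 4)/(-4 - 4))*(b - b) = -3/(-8)*0 = -(-3)/8*0 = -3*(-1/8)*0 = (3/8)*0 = 0)
S(-174)/79783 = 0/79783 = 0*(1/79783) = 0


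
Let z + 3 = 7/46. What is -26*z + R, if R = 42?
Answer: 2669/23 ≈ 116.04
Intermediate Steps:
z = -131/46 (z = -3 + 7/46 = -131/46 ≈ -2.8478)
-26*z + R = -26*(-131/46) + 42 = 1703/23 + 42 = 2669/23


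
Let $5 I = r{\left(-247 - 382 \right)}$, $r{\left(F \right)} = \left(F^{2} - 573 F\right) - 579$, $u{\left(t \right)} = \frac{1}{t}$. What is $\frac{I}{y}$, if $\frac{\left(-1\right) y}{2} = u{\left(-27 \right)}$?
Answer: $\frac{20397933}{10} \approx 2.0398 \cdot 10^{6}$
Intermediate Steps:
$y = \frac{2}{27}$ ($y = - \frac{2}{-27} = \left(-2\right) \left(- \frac{1}{27}\right) = \frac{2}{27} \approx 0.074074$)
$r{\left(F \right)} = -579 + F^{2} - 573 F$
$I = \frac{755479}{5}$ ($I = \frac{-579 + \left(-247 - 382\right)^{2} - 573 \left(-247 - 382\right)}{5} = \frac{-579 + \left(-629\right)^{2} - -360417}{5} = \frac{-579 + 395641 + 360417}{5} = \frac{1}{5} \cdot 755479 = \frac{755479}{5} \approx 1.511 \cdot 10^{5}$)
$\frac{I}{y} = \frac{755479}{5 \cdot \frac{2}{27}} = \frac{755479}{5} \cdot \frac{27}{2} = \frac{20397933}{10}$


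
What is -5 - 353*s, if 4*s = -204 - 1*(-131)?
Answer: 25749/4 ≈ 6437.3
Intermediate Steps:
s = -73/4 (s = (-204 - 1*(-131))/4 = (-204 + 131)/4 = (¼)*(-73) = -73/4 ≈ -18.250)
-5 - 353*s = -5 - 353*(-73/4) = -5 + 25769/4 = 25749/4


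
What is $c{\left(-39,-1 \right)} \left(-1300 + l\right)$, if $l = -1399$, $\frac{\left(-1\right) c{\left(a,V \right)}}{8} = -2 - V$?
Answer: $-21592$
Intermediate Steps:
$c{\left(a,V \right)} = 16 + 8 V$ ($c{\left(a,V \right)} = - 8 \left(-2 - V\right) = 16 + 8 V$)
$c{\left(-39,-1 \right)} \left(-1300 + l\right) = \left(16 + 8 \left(-1\right)\right) \left(-1300 - 1399\right) = \left(16 - 8\right) \left(-2699\right) = 8 \left(-2699\right) = -21592$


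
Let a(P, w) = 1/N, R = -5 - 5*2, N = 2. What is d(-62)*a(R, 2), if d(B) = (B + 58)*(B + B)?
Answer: 248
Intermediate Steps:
R = -15 (R = -5 - 10 = -15)
a(P, w) = ½ (a(P, w) = 1/2 = ½)
d(B) = 2*B*(58 + B) (d(B) = (58 + B)*(2*B) = 2*B*(58 + B))
d(-62)*a(R, 2) = (2*(-62)*(58 - 62))*(½) = (2*(-62)*(-4))*(½) = 496*(½) = 248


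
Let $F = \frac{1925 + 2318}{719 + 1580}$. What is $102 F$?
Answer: $\frac{432786}{2299} \approx 188.25$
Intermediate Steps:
$F = \frac{4243}{2299} \approx 1.8456$
$102 F = 102 \cdot \frac{4243}{2299} = \frac{432786}{2299}$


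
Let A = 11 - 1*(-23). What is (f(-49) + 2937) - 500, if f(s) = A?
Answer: 2471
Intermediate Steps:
A = 34 (A = 11 + 23 = 34)
f(s) = 34
(f(-49) + 2937) - 500 = (34 + 2937) - 500 = 2971 - 500 = 2471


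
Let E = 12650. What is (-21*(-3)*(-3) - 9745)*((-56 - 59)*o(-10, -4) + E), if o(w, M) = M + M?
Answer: -134804380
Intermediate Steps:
o(w, M) = 2*M
(-21*(-3)*(-3) - 9745)*((-56 - 59)*o(-10, -4) + E) = (-21*(-3)*(-3) - 9745)*((-56 - 59)*(2*(-4)) + 12650) = (63*(-3) - 9745)*(-115*(-8) + 12650) = (-189 - 9745)*(920 + 12650) = -9934*13570 = -134804380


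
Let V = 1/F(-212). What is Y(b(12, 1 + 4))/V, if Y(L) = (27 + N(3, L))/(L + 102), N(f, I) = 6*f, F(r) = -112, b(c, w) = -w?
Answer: -5040/97 ≈ -51.959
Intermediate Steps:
Y(L) = 45/(102 + L) (Y(L) = (27 + 6*3)/(L + 102) = (27 + 18)/(102 + L) = 45/(102 + L))
V = -1/112 (V = 1/(-112) = -1/112 ≈ -0.0089286)
Y(b(12, 1 + 4))/V = (45/(102 - (1 + 4)))/(-1/112) = (45/(102 - 1*5))*(-112) = (45/(102 - 5))*(-112) = (45/97)*(-112) = -5040/97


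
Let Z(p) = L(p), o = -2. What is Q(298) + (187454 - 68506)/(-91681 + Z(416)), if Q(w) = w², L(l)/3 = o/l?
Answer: 1693436546220/19069651 ≈ 88803.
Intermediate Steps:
L(l) = -6/l (L(l) = 3*(-2/l) = -6/l)
Z(p) = -6/p
Q(298) + (187454 - 68506)/(-91681 + Z(416)) = 298² + (187454 - 68506)/(-91681 - 6/416) = 88804 + 118948/(-91681 - 6*1/416) = 88804 + 118948/(-91681 - 3/208) = 88804 + 118948/(-19069651/208) = 88804 + 118948*(-208/19069651) = 88804 - 24741184/19069651 = 1693436546220/19069651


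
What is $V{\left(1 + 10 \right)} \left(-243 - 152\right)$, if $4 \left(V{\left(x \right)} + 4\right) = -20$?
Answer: $3555$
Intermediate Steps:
$V{\left(x \right)} = -9$ ($V{\left(x \right)} = -4 + \frac{1}{4} \left(-20\right) = -4 - 5 = -9$)
$V{\left(1 + 10 \right)} \left(-243 - 152\right) = - 9 \left(-243 - 152\right) = \left(-9\right) \left(-395\right) = 3555$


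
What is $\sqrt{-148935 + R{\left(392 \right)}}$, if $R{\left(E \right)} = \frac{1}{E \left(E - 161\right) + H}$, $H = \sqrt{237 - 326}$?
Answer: $\sqrt{\frac{-13486362119 - 148935 i \sqrt{89}}{90552 + i \sqrt{89}}} \approx 2.0 \cdot 10^{-12} - 385.92 i$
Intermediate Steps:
$H = i \sqrt{89}$ ($H = \sqrt{-89} = i \sqrt{89} \approx 9.434 i$)
$R{\left(E \right)} = \frac{1}{i \sqrt{89} + E \left(-161 + E\right)}$ ($R{\left(E \right)} = \frac{1}{E \left(E - 161\right) + i \sqrt{89}} = \frac{1}{E \left(-161 + E\right) + i \sqrt{89}} = \frac{1}{i \sqrt{89} + E \left(-161 + E\right)}$)
$\sqrt{-148935 + R{\left(392 \right)}} = \sqrt{-148935 + \frac{1}{392^{2} - 63112 + i \sqrt{89}}} = \sqrt{-148935 + \frac{1}{153664 - 63112 + i \sqrt{89}}} = \sqrt{-148935 + \frac{1}{90552 + i \sqrt{89}}}$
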